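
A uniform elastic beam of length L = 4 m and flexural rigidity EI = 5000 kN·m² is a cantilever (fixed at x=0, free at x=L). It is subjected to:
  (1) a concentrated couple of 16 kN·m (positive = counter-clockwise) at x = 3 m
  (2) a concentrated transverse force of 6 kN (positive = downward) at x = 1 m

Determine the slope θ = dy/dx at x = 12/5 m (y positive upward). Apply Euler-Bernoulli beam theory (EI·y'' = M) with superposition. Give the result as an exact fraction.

θ(12/5) = 177/25000 rad

Load 1 — applied couple M₀=16 kN·m at a=3 m (b=L-a=1):
  θ_1 = M₀x/EI  [x≤a] = 16·(12/5)/5000 = 24/3125 rad
Load 2 — point force P=6 kN at a=1 m (b=L-a=3):
  θ_2 = -Pa²/(2EI)  [x>a] = -6·1²/(2·5000) = -3/5000 rad
Superposition: θ = Σ θ_i = 177/25000 rad ≈ 0.007080 rad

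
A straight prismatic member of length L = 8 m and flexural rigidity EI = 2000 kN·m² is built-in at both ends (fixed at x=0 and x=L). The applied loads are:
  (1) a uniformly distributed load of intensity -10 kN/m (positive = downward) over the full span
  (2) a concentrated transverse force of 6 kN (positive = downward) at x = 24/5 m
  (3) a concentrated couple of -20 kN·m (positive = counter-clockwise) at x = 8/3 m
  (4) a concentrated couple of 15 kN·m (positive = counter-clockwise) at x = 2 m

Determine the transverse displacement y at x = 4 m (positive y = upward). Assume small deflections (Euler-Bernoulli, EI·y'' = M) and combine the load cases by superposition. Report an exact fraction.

y(4) = 100747/2250000 m

Load 1 — uniform load w=-10 kN/m over full span:
  y_1 = -wx²(L-x)²/(24EI) = -(-10)·4²·(8-4)²/(24·2000) = 4/75 m
Load 2 — point force P=6 kN at a=24/5 m (b=L-a=16/5):
  y_2 = -Pb²x²(3aL-(3a+b)x)/(6L³EI)  [x≤a] = -6·(16/5)²·4²·(3·(24/5)·8-(3·(24/5)+(16/5))·4)/(6·8³·2000) = -112/15625 m
Load 3 — applied couple M₀=-20 kN·m at a=8/3 m (b=L-a=16/3):
  y_3 = (R_Ax³/6 - M_Ax²/2 - M₀(x-a)²/2)/EI  [x>a] with R_A=-10/3, M_A=0 = ((-10/3)·4³/6 - 0·4²/2 - (-20)·(4-(8/3))²/2)/2000 = -2/225 m
Load 4 — applied couple M₀=15 kN·m at a=2 m (b=L-a=6):
  y_4 = (R_Ax³/6 - M_Ax²/2 - M₀(x-a)²/2)/EI  [x>a] with R_A=135/64, M_A=-45/16 = ((135/64)·4³/6 - (-45/16)·4²/2 - 15·(4-2)²/2)/2000 = 3/400 m
Superposition: y = Σ y_i = 100747/2250000 m ≈ 0.044776 m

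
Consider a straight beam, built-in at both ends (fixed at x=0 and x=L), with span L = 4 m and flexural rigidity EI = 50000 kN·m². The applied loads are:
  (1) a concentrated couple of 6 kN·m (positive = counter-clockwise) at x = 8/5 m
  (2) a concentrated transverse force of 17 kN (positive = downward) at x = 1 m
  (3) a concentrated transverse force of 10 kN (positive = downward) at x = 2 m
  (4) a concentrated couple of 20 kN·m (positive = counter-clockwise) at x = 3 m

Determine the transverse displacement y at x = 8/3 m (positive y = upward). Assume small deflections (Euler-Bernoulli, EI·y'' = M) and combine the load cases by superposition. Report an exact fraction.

Load 1 — applied couple M₀=6 kN·m at a=8/5 m (b=L-a=12/5):
  y_1 = (R_Ax³/6 - M_Ax²/2 - M₀(x-a)²/2)/EI  [x>a] with R_A=54/25, M_A=18/25 = ((54/25)·(8/3)³/6 - (18/25)·(8/3)²/2 - 6·((8/3)-(8/5))²/2)/50000 = 4/234375 m
Load 2 — point force P=17 kN at a=1 m (b=L-a=3):
  y_2 = -Pa²(L-x)²(3bL-(3b+a)(L-x))/(6L³EI)  [x>a] = -17·1²·(4-(8/3))²·(3·3·4-(3·3+1)·(4-(8/3)))/(6·4³·50000) = -289/8100000 m
Load 3 — point force P=10 kN at a=2 m (b=L-a=2):
  y_3 = -Pa²(L-x)²(3bL-(3b+a)(L-x))/(6L³EI)  [x>a] = -10·2²·(4-(8/3))²·(3·2·4-(3·2+2)·(4-(8/3)))/(6·4³·50000) = -1/20250 m
Load 4 — applied couple M₀=20 kN·m at a=3 m (b=L-a=1):
  y_4 = (R_Ax³/6 - M_Ax²/2)/EI  [x≤a] with R_A=45/8, M_A=25/4 = ((45/8)·(8/3)³/6 - (25/4)·(8/3)²/2)/50000 = -1/11250 m
Superposition: y = Σ y_i = -31769/202500000 m ≈ -0.000157 m

y(8/3) = -31769/202500000 m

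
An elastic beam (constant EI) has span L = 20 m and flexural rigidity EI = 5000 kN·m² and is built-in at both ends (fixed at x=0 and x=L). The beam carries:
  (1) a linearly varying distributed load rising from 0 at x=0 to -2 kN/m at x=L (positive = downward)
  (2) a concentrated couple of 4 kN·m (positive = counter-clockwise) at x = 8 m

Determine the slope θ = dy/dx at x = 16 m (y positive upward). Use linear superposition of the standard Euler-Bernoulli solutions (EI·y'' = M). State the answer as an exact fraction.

Load 1 — triangular load w₀=-2 kN/m (0→w₀ over full span):
  θ_1 = -w₀(2x(L-x)(L-2x)(x+2L)+x²(L-x)²)/(120LEI) = -(-2)·(2·16·(20-16)·(20-2·16)·(16+2·20)+16²·(20-16)²)/(120·20·5000) = -128/9375 rad
Load 2 — applied couple M₀=4 kN·m at a=8 m (b=L-a=12):
  θ_2 = (R_Ax²/2 - M_Ax - M₀(x-a))/EI  [x>a] with R_A=36/125, M_A=12/25 = ((36/125)·16²/2 - (12/25)·16 - 4·(16-8))/5000 = -44/78125 rad
Superposition: θ = Σ θ_i = -3332/234375 rad ≈ -0.014217 rad

θ(16) = -3332/234375 rad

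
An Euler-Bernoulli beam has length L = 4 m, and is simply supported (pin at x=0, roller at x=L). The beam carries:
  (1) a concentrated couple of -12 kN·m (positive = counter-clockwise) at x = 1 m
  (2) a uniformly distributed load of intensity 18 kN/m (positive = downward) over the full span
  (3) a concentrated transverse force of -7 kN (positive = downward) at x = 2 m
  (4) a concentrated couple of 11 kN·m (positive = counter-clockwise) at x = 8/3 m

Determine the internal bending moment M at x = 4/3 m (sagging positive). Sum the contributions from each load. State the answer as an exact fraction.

M(4/3) = 39 kN·m

Load 1 — applied couple M₀=-12 kN·m at a=1 m (b=L-a=3):
  M_1 = M₀x/L - M₀  [x>a] = (-12)·(4/3)/4 - (-12) = 8 kN·m
Load 2 — uniform load w=18 kN/m over full span:
  M_2 = wx(L-x)/2 = 18·(4/3)·(4-(4/3))/2 = 32 kN·m
Load 3 — point force P=-7 kN at a=2 m (b=L-a=2):
  M_3 = Pbx/L  [x≤a] = (-7)·2·(4/3)/4 = -14/3 kN·m
Load 4 — applied couple M₀=11 kN·m at a=8/3 m (b=L-a=4/3):
  M_4 = M₀x/L  [x≤a] = 11·(4/3)/4 = 11/3 kN·m
Superposition: M = Σ M_i = 39 kN·m ≈ 39.000000 kN·m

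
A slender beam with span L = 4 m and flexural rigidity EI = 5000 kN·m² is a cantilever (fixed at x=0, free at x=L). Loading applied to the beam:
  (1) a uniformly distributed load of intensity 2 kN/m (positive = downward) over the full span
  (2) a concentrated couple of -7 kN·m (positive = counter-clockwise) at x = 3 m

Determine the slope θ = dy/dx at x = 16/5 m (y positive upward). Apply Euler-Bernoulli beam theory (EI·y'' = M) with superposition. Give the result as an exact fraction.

θ(16/5) = -15811/1875000 rad

Load 1 — uniform load w=2 kN/m over full span:
  θ_1 = -wx(x²-3Lx+3L²)/(6EI) = -2·(16/5)·((16/5)²-3·4·(16/5)+3·4²)/(6·5000) = -992/234375 rad
Load 2 — applied couple M₀=-7 kN·m at a=3 m (b=L-a=1):
  θ_2 = M₀a/EI  [x>a] = (-7)·3/5000 = -21/5000 rad
Superposition: θ = Σ θ_i = -15811/1875000 rad ≈ -0.008433 rad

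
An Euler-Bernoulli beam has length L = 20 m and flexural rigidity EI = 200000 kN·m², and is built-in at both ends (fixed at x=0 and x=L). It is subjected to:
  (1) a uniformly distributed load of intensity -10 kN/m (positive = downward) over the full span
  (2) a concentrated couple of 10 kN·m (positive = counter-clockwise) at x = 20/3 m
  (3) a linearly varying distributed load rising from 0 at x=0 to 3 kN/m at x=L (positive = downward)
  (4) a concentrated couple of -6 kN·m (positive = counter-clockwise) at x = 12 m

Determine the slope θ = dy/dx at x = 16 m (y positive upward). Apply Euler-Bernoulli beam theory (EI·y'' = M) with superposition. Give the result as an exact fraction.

θ(16) = -4267/1562500 rad

Load 1 — uniform load w=-10 kN/m over full span:
  θ_1 = -wx(L-x)(L-2x)/(12EI) = -(-10)·16·(20-16)·(20-2·16)/(12·200000) = -2/625 rad
Load 2 — applied couple M₀=10 kN·m at a=20/3 m (b=L-a=40/3):
  θ_2 = (R_Ax²/2 - M_Ax - M₀(x-a))/EI  [x>a] with R_A=2/3, M_A=0 = ((2/3)·16²/2 - 0·16 - 10·(16-(20/3)))/200000 = -1/25000 rad
Load 3 — triangular load w₀=3 kN/m (0→w₀ over full span):
  θ_3 = -w₀(2x(L-x)(L-2x)(x+2L)+x²(L-x)²)/(120LEI) = -3·(2·16·(20-16)·(20-2·16)·(16+2·20)+16²·(20-16)²)/(120·20·200000) = 8/15625 rad
Load 4 — applied couple M₀=-6 kN·m at a=12 m (b=L-a=8):
  θ_4 = (R_Ax²/2 - M_Ax - M₀(x-a))/EI  [x>a] with R_A=-54/125, M_A=-48/25 = ((-54/125)·16²/2 - (-48/25)·16 - (-6)·(16-12))/200000 = -9/3125000 rad
Superposition: θ = Σ θ_i = -4267/1562500 rad ≈ -0.002731 rad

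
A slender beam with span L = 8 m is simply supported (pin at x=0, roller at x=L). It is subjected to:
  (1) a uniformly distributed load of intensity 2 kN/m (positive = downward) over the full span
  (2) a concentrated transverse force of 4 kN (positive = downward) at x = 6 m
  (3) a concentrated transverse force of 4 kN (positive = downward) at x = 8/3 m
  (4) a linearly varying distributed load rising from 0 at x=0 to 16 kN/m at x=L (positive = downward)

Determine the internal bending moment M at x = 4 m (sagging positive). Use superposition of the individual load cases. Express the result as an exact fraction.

M(4) = 268/3 kN·m

Load 1 — uniform load w=2 kN/m over full span:
  M_1 = wx(L-x)/2 = 2·4·(8-4)/2 = 16 kN·m
Load 2 — point force P=4 kN at a=6 m (b=L-a=2):
  M_2 = Pbx/L  [x≤a] = 4·2·4/8 = 4 kN·m
Load 3 — point force P=4 kN at a=8/3 m (b=L-a=16/3):
  M_3 = Pa(L-x)/L  [x>a] = 4·(8/3)·(8-4)/8 = 16/3 kN·m
Load 4 — triangular load w₀=16 kN/m (0→w₀ over full span):
  M_4 = w₀Lx/6 - w₀x³/(6L) = 16·8·4/6 - 16·4³/(6·8) = 64 kN·m
Superposition: M = Σ M_i = 268/3 kN·m ≈ 89.333333 kN·m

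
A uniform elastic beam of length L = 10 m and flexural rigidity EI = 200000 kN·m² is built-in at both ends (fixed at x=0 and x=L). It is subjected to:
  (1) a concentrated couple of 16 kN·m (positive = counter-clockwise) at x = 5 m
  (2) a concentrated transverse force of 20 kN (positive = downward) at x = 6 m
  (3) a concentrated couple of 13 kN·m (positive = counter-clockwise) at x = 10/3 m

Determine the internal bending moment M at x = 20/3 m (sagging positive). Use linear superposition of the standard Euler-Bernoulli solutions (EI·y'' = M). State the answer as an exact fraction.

M(20/3) = 403/45 kN·m

Load 1 — applied couple M₀=16 kN·m at a=5 m (b=L-a=5):
  M_1 = R_Ax - M_A - M₀  [x>a] with R_A=12/5, M_A=4 = (12/5)·(20/3) - 4 - 16 = -4 kN·m
Load 2 — point force P=20 kN at a=6 m (b=L-a=4):
  M_2 = Pa²(a+3b)(L-x)/L³ - Pa²b/L²  [x>a] = 20·6²·(6+3·4)·(10-(20/3))/10³ - 20·6²·4/10² = 72/5 kN·m
Load 3 — applied couple M₀=13 kN·m at a=10/3 m (b=L-a=20/3):
  M_3 = R_Ax - M_A - M₀  [x>a] with R_A=26/15, M_A=0 = (26/15)·(20/3) - 0 - 13 = -13/9 kN·m
Superposition: M = Σ M_i = 403/45 kN·m ≈ 8.955556 kN·m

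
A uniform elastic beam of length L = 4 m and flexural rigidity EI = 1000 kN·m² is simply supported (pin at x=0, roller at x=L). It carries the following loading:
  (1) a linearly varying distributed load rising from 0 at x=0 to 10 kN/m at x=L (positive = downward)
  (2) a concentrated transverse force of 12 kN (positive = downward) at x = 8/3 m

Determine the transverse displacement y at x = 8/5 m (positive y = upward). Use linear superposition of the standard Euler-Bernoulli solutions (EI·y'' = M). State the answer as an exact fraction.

y(8/5) = -295504/10546875 m

Load 1 — triangular load w₀=10 kN/m (0→w₀ over full span):
  y_1 = -w₀x(7L⁴-10L²x²+3x⁴)/(360LEI) = -10·(8/5)·(7·4⁴-10·4²·(8/5)²+3·(8/5)⁴)/(360·4·1000) = -18256/1171875 m
Load 2 — point force P=12 kN at a=8/3 m (b=L-a=4/3):
  y_2 = -Pbx(L²-b²-x²)/(6LEI)  [x≤a] = -12·(4/3)·(8/5)·(4²-(4/3)²-(8/5)²)/(6·4·1000) = -5248/421875 m
Superposition: y = Σ y_i = -295504/10546875 m ≈ -0.028018 m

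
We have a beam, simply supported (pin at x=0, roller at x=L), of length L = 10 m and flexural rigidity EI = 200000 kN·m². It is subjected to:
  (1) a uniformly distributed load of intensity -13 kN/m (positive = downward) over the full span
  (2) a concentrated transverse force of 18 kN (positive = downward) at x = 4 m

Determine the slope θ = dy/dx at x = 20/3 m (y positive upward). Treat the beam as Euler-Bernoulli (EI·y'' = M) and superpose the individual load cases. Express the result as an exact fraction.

Load 1 — uniform load w=-13 kN/m over full span:
  θ_1 = -w(L³-6Lx²+4x³)/(24EI) = -(-13)·(10³-6·10·(20/3)²+4·(20/3)³)/(24·200000) = -169/129600 rad
Load 2 — point force P=18 kN at a=4 m (b=L-a=6):
  θ_2 = -Pa(2L²-6Lx+3x²+a²)/(6LEI)  [x>a] = -18·4·(2·10²-6·10·(20/3)+3·(20/3)²+4²)/(6·10·200000) = 19/62500 rad
Superposition: θ = Σ θ_i = -81001/81000000 rad ≈ -0.001000 rad

θ(20/3) = -81001/81000000 rad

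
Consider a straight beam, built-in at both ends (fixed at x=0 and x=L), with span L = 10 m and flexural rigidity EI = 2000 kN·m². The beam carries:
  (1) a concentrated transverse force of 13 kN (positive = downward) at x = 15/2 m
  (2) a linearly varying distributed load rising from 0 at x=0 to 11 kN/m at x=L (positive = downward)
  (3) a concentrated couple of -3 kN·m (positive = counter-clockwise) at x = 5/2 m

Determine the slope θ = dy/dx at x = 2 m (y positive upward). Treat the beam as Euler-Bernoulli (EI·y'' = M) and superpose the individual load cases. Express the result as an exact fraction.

θ(2) = -6119/240000 rad

Load 1 — point force P=13 kN at a=15/2 m (b=L-a=5/2):
  θ_1 = -Pb²x(2aL-(3a+b)x)/(2L³EI)  [x≤a] = -13·(5/2)²·2·(2·(15/2)·10-(3·(15/2)+(5/2))·2)/(2·10³·2000) = -13/3200 rad
Load 2 — triangular load w₀=11 kN/m (0→w₀ over full span):
  θ_2 = -w₀(2x(L-x)(L-2x)(x+2L)+x²(L-x)²)/(120LEI) = -11·(2·2·(10-2)·(10-2·2)·(2+2·10)+2²·(10-2)²)/(120·10·2000) = -77/3750 rad
Load 3 — applied couple M₀=-3 kN·m at a=5/2 m (b=L-a=15/2):
  θ_3 = (R_Ax²/2 - M_Ax)/EI  [x≤a] with R_A=-27/80, M_A=9/16 = ((-27/80)·2²/2 - (9/16)·2)/2000 = -9/10000 rad
Superposition: θ = Σ θ_i = -6119/240000 rad ≈ -0.025496 rad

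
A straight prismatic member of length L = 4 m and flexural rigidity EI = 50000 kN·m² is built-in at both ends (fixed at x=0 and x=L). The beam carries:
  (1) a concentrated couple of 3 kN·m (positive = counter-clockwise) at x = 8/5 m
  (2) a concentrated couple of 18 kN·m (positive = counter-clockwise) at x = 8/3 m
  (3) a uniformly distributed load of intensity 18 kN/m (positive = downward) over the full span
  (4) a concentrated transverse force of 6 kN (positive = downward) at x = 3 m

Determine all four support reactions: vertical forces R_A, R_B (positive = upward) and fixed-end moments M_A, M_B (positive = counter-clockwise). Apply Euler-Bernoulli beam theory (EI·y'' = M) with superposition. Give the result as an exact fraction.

R_A = 17607/400 kN, M_A = 6297/200 kN·m, R_B = 13593/400 kN, M_B = -5283/200 kN·m

Load 1 — applied couple M₀=3 kN·m at a=8/5 m (b=L-a=12/5):
  R_A = 6M₀ab/L³ = 6·3·(8/5)·(12/5)/4³ = 27/25 kN
  M_A = M₀b(2a-b)/L² = 3·(12/5)·(2·(8/5)-(12/5))/4² = 9/25 kN·m
  R_B = -6M₀ab/L³ = -6·3·(8/5)·(12/5)/4³ = -27/25 kN
  M_B = M₀a(2b-a)/L² = 3·(8/5)·(2·(12/5)-(8/5))/4² = 24/25 kN·m
Load 2 — applied couple M₀=18 kN·m at a=8/3 m (b=L-a=4/3):
  R_A = 6M₀ab/L³ = 6·18·(8/3)·(4/3)/4³ = 6 kN
  M_A = M₀b(2a-b)/L² = 18·(4/3)·(2·(8/3)-(4/3))/4² = 6 kN·m
  R_B = -6M₀ab/L³ = -6·18·(8/3)·(4/3)/4³ = -6 kN
  M_B = M₀a(2b-a)/L² = 18·(8/3)·(2·(4/3)-(8/3))/4² = 0 kN·m
Load 3 — uniform load w=18 kN/m over full span:
  R_A = wL/2 = 18·4/2 = 36 kN
  M_A = wL²/12 = 18·4²/12 = 24 kN·m
  R_B = wL/2 = 18·4/2 = 36 kN
  M_B = -wL²/12 = -18·4²/12 = -24 kN·m
Load 4 — point force P=6 kN at a=3 m (b=L-a=1):
  R_A = Pb²(3a+b)/L³ = 6·1²·(3·3+1)/4³ = 15/16 kN
  M_A = Pab²/L² = 6·3·1²/4² = 9/8 kN·m
  R_B = Pa²(a+3b)/L³ = 6·3²·(3+3·1)/4³ = 81/16 kN
  M_B = -Pa²b/L² = -6·3²·1/4² = -27/8 kN·m
Superposition: R_A = 17607/400 kN, M_A = 6297/200 kN·m, R_B = 13593/400 kN, M_B = -5283/200 kN·m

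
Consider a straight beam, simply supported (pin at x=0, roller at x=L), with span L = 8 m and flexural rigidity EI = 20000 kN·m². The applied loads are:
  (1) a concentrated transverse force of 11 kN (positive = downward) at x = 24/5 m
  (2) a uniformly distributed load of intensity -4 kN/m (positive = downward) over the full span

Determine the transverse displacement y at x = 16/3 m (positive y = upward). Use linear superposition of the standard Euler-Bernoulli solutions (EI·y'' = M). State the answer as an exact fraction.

y(16/3) = 81752/18984375 m

Load 1 — point force P=11 kN at a=24/5 m (b=L-a=16/5):
  y_1 = -Pa(L-x)(2Lx-a²-x²)/(6LEI)  [x>a] = -11·(24/5)·(8-(16/3))·(2·8·(16/3)-(24/5)²-(16/3)²)/(6·8·20000) = -10472/2109375 m
Load 2 — uniform load w=-4 kN/m over full span:
  y_2 = -wx(L³-2Lx²+x³)/(24EI) = -(-4)·(16/3)·(8³-2·8·(16/3)²+(16/3)³)/(24·20000) = 1408/151875 m
Superposition: y = Σ y_i = 81752/18984375 m ≈ 0.004306 m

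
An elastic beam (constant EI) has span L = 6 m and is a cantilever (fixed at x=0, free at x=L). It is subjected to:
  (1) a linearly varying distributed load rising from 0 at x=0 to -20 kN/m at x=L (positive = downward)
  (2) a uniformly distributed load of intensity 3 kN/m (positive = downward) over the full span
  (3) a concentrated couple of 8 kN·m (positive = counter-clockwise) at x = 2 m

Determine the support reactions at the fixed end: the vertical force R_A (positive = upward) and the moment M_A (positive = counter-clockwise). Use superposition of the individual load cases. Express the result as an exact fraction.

R_A = -42 kN, M_A = -194 kN·m

Load 1 — triangular load w₀=-20 kN/m (0→w₀ over full span):
  R_A = w₀L/2 = (-20)·6/2 = -60 kN
  M_A = w₀L²/3 = (-20)·6²/3 = -240 kN·m
Load 2 — uniform load w=3 kN/m over full span:
  R_A = wL = 3·6 = 18 kN
  M_A = wL²/2 = 3·6²/2 = 54 kN·m
Load 3 — applied couple M₀=8 kN·m at a=2 m (b=L-a=4):
  R_A = 0 kN
  M_A = -M₀ = -8 kN·m
Superposition: R_A = -42 kN, M_A = -194 kN·m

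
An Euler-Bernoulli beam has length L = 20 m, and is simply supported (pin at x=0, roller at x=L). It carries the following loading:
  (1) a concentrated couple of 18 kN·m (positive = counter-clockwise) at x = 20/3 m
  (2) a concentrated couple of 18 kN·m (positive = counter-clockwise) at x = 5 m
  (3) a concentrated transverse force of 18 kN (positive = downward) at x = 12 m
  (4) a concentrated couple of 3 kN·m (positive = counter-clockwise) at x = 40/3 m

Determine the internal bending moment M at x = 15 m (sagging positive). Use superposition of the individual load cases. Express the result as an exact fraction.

M(15) = 177/4 kN·m

Load 1 — applied couple M₀=18 kN·m at a=20/3 m (b=L-a=40/3):
  M_1 = M₀x/L - M₀  [x>a] = 18·15/20 - 18 = -9/2 kN·m
Load 2 — applied couple M₀=18 kN·m at a=5 m (b=L-a=15):
  M_2 = M₀x/L - M₀  [x>a] = 18·15/20 - 18 = -9/2 kN·m
Load 3 — point force P=18 kN at a=12 m (b=L-a=8):
  M_3 = Pa(L-x)/L  [x>a] = 18·12·(20-15)/20 = 54 kN·m
Load 4 — applied couple M₀=3 kN·m at a=40/3 m (b=L-a=20/3):
  M_4 = M₀x/L - M₀  [x>a] = 3·15/20 - 3 = -3/4 kN·m
Superposition: M = Σ M_i = 177/4 kN·m ≈ 44.250000 kN·m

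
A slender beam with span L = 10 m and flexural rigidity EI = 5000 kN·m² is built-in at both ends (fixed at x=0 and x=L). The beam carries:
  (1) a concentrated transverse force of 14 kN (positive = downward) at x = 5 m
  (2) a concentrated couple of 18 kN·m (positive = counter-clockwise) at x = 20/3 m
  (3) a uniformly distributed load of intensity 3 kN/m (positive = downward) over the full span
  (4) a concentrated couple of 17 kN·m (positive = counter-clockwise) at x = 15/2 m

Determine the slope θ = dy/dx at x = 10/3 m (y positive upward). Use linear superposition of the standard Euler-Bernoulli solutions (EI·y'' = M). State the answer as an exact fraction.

Load 1 — point force P=14 kN at a=5 m (b=L-a=5):
  θ_1 = -Pb²x(2aL-(3a+b)x)/(2L³EI)  [x≤a] = -14·5²·(10/3)·(2·5·10-(3·5+5)·(10/3))/(2·10³·5000) = -7/1800 rad
Load 2 — applied couple M₀=18 kN·m at a=20/3 m (b=L-a=10/3):
  θ_2 = (R_Ax²/2 - M_Ax)/EI  [x≤a] with R_A=12/5, M_A=6 = ((12/5)·(10/3)²/2 - 6·(10/3))/5000 = -1/750 rad
Load 3 — uniform load w=3 kN/m over full span:
  θ_3 = -wx(L-x)(L-2x)/(12EI) = -3·(10/3)·(10-(10/3))·(10-2·(10/3))/(12·5000) = -1/270 rad
Load 4 — applied couple M₀=17 kN·m at a=15/2 m (b=L-a=5/2):
  θ_4 = (R_Ax²/2 - M_Ax)/EI  [x≤a] with R_A=153/80, M_A=85/16 = ((153/80)·(10/3)²/2 - (85/16)·(10/3))/5000 = -17/12000 rad
Superposition: θ = Σ θ_i = -1117/108000 rad ≈ -0.010343 rad

θ(10/3) = -1117/108000 rad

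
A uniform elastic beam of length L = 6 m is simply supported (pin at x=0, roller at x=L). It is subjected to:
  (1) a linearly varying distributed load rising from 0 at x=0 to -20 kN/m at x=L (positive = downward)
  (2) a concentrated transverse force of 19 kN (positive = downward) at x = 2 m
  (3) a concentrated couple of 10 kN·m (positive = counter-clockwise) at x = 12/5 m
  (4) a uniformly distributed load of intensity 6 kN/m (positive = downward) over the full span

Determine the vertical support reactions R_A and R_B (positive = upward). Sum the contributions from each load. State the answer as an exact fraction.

R_A = 37/3 kN, R_B = -52/3 kN

Load 1 — triangular load w₀=-20 kN/m (0→w₀ over full span):
  R_A = w₀L/6 = (-20)·6/6 = -20 kN
  R_B = w₀L/3 = (-20)·6/3 = -40 kN
Load 2 — point force P=19 kN at a=2 m (b=L-a=4):
  R_A = Pb/L = 19·4/6 = 38/3 kN
  R_B = Pa/L = 19·2/6 = 19/3 kN
Load 3 — applied couple M₀=10 kN·m at a=12/5 m (b=L-a=18/5):
  R_A = M₀/L = 10/6 = 5/3 kN
  R_B = -M₀/L = -10/6 = -5/3 kN
Load 4 — uniform load w=6 kN/m over full span:
  R_A = wL/2 = 6·6/2 = 18 kN
  R_B = wL/2 = 6·6/2 = 18 kN
Superposition: R_A = 37/3 kN, R_B = -52/3 kN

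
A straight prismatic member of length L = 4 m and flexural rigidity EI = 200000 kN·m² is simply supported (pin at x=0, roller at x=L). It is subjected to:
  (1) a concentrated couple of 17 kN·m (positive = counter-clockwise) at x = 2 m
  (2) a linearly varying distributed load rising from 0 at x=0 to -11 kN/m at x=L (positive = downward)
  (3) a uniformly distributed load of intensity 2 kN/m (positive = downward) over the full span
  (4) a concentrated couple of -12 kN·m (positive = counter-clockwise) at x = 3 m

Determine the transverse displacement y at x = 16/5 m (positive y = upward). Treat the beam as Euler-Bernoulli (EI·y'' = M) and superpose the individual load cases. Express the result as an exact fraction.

y(16/5) = 164587/2343750000 m

Load 1 — applied couple M₀=17 kN·m at a=2 m (b=L-a=2):
  y_1 = (M₀x³/(6L)-M₀(x-a)²/2+C₁x)/EI  [x>a] with C₁=M₀(3b²-L²)/(6L)=-17/6 = (17·(16/5)³/(6·4)-17·((16/5)-2)²/2+(-17/6)·(16/5))/200000 = 119/12500000 m
Load 2 — triangular load w₀=-11 kN/m (0→w₀ over full span):
  y_2 = -w₀x(7L⁴-10L²x²+3x⁴)/(360LEI) = -(-11)·(16/5)·(7·4⁴-10·4²·(16/5)²+3·(16/5)⁴)/(360·4·200000) = 2794/48828125 m
Load 3 — uniform load w=2 kN/m over full span:
  y_3 = -wx(L³-2Lx²+x³)/(24EI) = -2·(16/5)·(4³-2·4·(16/5)²+(16/5)³)/(24·200000) = -116/5859375 m
Load 4 — applied couple M₀=-12 kN·m at a=3 m (b=L-a=1):
  y_4 = (M₀x³/(6L)-M₀(x-a)²/2+C₁x)/EI  [x>a] with C₁=M₀(3b²-L²)/(6L)=13/2 = ((-12)·(16/5)³/(6·4)-(-12)·((16/5)-3)²/2+(13/2)·(16/5))/200000 = 291/12500000 m
Superposition: y = Σ y_i = 164587/2343750000 m ≈ 0.000070 m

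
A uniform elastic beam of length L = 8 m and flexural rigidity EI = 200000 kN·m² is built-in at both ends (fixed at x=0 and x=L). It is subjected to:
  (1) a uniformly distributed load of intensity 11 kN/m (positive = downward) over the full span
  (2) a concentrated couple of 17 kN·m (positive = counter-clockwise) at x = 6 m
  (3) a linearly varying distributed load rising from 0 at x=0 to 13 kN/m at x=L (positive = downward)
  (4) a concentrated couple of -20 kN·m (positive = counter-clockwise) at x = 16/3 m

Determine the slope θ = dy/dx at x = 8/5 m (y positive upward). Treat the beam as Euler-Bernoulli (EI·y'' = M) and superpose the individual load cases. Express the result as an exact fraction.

θ(8/5) = -16159/46875000 rad

Load 1 — uniform load w=11 kN/m over full span:
  θ_1 = -wx(L-x)(L-2x)/(12EI) = -11·(8/5)·(8-(8/5))·(8-2·(8/5))/(12·200000) = -88/390625 rad
Load 2 — applied couple M₀=17 kN·m at a=6 m (b=L-a=2):
  θ_2 = (R_Ax²/2 - M_Ax)/EI  [x≤a] with R_A=153/64, M_A=85/16 = ((153/64)·(8/5)²/2 - (85/16)·(8/5))/200000 = -17/625000 rad
Load 3 — triangular load w₀=13 kN/m (0→w₀ over full span):
  θ_3 = -w₀(2x(L-x)(L-2x)(x+2L)+x²(L-x)²)/(120LEI) = -13·(2·(8/5)·(8-(8/5))·(8-2·(8/5))·((8/5)+2·8)+(8/5)²·(8-(8/5))²)/(120·8·200000) = -728/5859375 rad
Load 4 — applied couple M₀=-20 kN·m at a=16/3 m (b=L-a=8/3):
  θ_4 = (R_Ax²/2 - M_Ax)/EI  [x≤a] with R_A=-10/3, M_A=-20/3 = ((-10/3)·(8/5)²/2 - (-20/3)·(8/5))/200000 = 1/31250 rad
Superposition: θ = Σ θ_i = -16159/46875000 rad ≈ -0.000345 rad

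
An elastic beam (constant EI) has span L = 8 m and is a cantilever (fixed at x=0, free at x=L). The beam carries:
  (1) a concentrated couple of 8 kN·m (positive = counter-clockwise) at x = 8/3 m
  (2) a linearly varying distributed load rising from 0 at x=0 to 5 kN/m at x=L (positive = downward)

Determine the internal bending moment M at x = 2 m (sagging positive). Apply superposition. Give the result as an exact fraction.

Load 1 — applied couple M₀=8 kN·m at a=8/3 m (b=L-a=16/3):
  M_1 = M₀  [x≤a] = 8 = 8 kN·m
Load 2 — triangular load w₀=5 kN/m (0→w₀ over full span):
  M_2 = w₀Lx/2 - w₀L²/3 - w₀x³/(6L) = 5·8·2/2 - 5·8²/3 - 5·2³/(6·8) = -135/2 kN·m
Superposition: M = Σ M_i = -119/2 kN·m ≈ -59.500000 kN·m

M(2) = -119/2 kN·m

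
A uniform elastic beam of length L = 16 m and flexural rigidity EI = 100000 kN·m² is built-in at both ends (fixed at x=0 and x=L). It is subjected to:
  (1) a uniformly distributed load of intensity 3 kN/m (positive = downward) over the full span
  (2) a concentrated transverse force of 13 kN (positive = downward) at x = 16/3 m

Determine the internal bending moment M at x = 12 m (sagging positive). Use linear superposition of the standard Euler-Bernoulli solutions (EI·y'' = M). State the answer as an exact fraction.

M(12) = 164/27 kN·m

Load 1 — uniform load w=3 kN/m over full span:
  M_1 = wLx/2 - wL²/12 - wx²/2 = 3·16·12/2 - 3·16²/12 - 3·12²/2 = 8 kN·m
Load 2 — point force P=13 kN at a=16/3 m (b=L-a=32/3):
  M_2 = Pa²(a+3b)(L-x)/L³ - Pa²b/L²  [x>a] = 13·(16/3)²·((16/3)+3·(32/3))·(16-12)/16³ - 13·(16/3)²·(32/3)/16² = -52/27 kN·m
Superposition: M = Σ M_i = 164/27 kN·m ≈ 6.074074 kN·m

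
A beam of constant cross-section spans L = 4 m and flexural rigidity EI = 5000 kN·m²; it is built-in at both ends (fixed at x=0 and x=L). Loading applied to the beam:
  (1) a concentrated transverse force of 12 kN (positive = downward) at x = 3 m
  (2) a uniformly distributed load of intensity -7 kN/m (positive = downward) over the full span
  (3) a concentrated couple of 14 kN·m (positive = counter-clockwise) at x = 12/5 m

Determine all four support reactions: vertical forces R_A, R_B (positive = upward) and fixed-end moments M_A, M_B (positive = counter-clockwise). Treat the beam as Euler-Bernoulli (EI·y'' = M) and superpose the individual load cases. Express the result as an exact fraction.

Load 1 — point force P=12 kN at a=3 m (b=L-a=1):
  R_A = Pb²(3a+b)/L³ = 12·1²·(3·3+1)/4³ = 15/8 kN
  M_A = Pab²/L² = 12·3·1²/4² = 9/4 kN·m
  R_B = Pa²(a+3b)/L³ = 12·3²·(3+3·1)/4³ = 81/8 kN
  M_B = -Pa²b/L² = -12·3²·1/4² = -27/4 kN·m
Load 2 — uniform load w=-7 kN/m over full span:
  R_A = wL/2 = (-7)·4/2 = -14 kN
  M_A = wL²/12 = (-7)·4²/12 = -28/3 kN·m
  R_B = wL/2 = (-7)·4/2 = -14 kN
  M_B = -wL²/12 = -(-7)·4²/12 = 28/3 kN·m
Load 3 — applied couple M₀=14 kN·m at a=12/5 m (b=L-a=8/5):
  R_A = 6M₀ab/L³ = 6·14·(12/5)·(8/5)/4³ = 126/25 kN
  M_A = M₀b(2a-b)/L² = 14·(8/5)·(2·(12/5)-(8/5))/4² = 112/25 kN·m
  R_B = -6M₀ab/L³ = -6·14·(12/5)·(8/5)/4³ = -126/25 kN
  M_B = M₀a(2b-a)/L² = 14·(12/5)·(2·(8/5)-(12/5))/4² = 42/25 kN·m
Superposition: R_A = -1417/200 kN, M_A = -781/300 kN·m, R_B = -1783/200 kN, M_B = 1279/300 kN·m

R_A = -1417/200 kN, M_A = -781/300 kN·m, R_B = -1783/200 kN, M_B = 1279/300 kN·m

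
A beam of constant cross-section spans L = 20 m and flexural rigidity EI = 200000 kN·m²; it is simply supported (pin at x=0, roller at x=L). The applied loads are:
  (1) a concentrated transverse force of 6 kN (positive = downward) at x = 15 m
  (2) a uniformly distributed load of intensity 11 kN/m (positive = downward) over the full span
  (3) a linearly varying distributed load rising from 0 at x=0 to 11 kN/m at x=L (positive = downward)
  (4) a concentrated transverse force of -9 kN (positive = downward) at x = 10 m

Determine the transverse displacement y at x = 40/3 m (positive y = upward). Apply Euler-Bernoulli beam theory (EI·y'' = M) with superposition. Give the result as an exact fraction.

Load 1 — point force P=6 kN at a=15 m (b=L-a=5):
  y_1 = -Pbx(L²-b²-x²)/(6LEI)  [x≤a] = -6·5·(40/3)·(20²-5²-(40/3)²)/(6·20·200000) = -71/21600 m
Load 2 — uniform load w=11 kN/m over full span:
  y_2 = -wx(L³-2Lx²+x³)/(24EI) = -11·(40/3)·(20³-2·20·(40/3)²+(40/3)³)/(24·200000) = -121/1215 m
Load 3 — triangular load w₀=11 kN/m (0→w₀ over full span):
  y_3 = -w₀x(7L⁴-10L²x²+3x⁴)/(360LEI) = -11·(40/3)·(7·20⁴-10·20²·(40/3)²+3·(40/3)⁴)/(360·20·200000) = -187/3645 m
Load 4 — point force P=-9 kN at a=10 m (b=L-a=10):
  y_4 = -Pa(L-x)(2Lx-a²-x²)/(6LEI)  [x>a] = -(-9)·10·(20-(40/3))·(2·20·(40/3)-10²-(40/3)²)/(6·20·200000) = 23/3600 m
Superposition: y = Σ y_i = -86191/583200 m ≈ -0.147790 m

y(40/3) = -86191/583200 m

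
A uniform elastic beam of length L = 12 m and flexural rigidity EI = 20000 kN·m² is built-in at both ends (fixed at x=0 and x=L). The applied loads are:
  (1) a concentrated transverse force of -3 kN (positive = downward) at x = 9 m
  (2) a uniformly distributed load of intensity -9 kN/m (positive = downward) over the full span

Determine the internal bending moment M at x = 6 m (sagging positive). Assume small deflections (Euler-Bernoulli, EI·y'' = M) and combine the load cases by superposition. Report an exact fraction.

Load 1 — point force P=-3 kN at a=9 m (b=L-a=3):
  M_1 = Pb²(3a+b)x/L³ - Pab²/L²  [x≤a] = (-3)·3²·(3·9+3)·6/12³ - (-3)·9·3²/12² = -9/8 kN·m
Load 2 — uniform load w=-9 kN/m over full span:
  M_2 = wLx/2 - wL²/12 - wx²/2 = (-9)·12·6/2 - (-9)·12²/12 - (-9)·6²/2 = -54 kN·m
Superposition: M = Σ M_i = -441/8 kN·m ≈ -55.125000 kN·m

M(6) = -441/8 kN·m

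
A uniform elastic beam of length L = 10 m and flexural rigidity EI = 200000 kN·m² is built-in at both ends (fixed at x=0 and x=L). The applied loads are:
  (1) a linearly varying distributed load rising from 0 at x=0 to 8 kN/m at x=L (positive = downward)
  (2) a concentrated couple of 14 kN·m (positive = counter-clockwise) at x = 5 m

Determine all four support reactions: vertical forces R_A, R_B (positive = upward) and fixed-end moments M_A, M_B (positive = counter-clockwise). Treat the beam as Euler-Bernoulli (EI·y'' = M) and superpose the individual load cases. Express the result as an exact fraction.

Load 1 — triangular load w₀=8 kN/m (0→w₀ over full span):
  R_A = 3w₀L/20 = 3·8·10/20 = 12 kN
  M_A = w₀L²/30 = 8·10²/30 = 80/3 kN·m
  R_B = 7w₀L/20 = 7·8·10/20 = 28 kN
  M_B = -w₀L²/20 = -8·10²/20 = -40 kN·m
Load 2 — applied couple M₀=14 kN·m at a=5 m (b=L-a=5):
  R_A = 6M₀ab/L³ = 6·14·5·5/10³ = 21/10 kN
  M_A = M₀b(2a-b)/L² = 14·5·(2·5-5)/10² = 7/2 kN·m
  R_B = -6M₀ab/L³ = -6·14·5·5/10³ = -21/10 kN
  M_B = M₀a(2b-a)/L² = 14·5·(2·5-5)/10² = 7/2 kN·m
Superposition: R_A = 141/10 kN, M_A = 181/6 kN·m, R_B = 259/10 kN, M_B = -73/2 kN·m

R_A = 141/10 kN, M_A = 181/6 kN·m, R_B = 259/10 kN, M_B = -73/2 kN·m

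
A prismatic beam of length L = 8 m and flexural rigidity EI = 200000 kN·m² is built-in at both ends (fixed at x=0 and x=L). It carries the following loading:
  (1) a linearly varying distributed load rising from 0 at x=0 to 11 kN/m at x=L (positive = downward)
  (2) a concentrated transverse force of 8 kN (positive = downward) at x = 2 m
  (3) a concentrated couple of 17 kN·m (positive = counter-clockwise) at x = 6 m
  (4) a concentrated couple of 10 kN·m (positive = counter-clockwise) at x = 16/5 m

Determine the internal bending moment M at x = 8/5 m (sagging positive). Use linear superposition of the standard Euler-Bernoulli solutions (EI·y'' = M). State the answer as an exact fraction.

M(8/5) = -7757/6000 kN·m

Load 1 — triangular load w₀=11 kN/m (0→w₀ over full span):
  M_1 = 3w₀Lx/20 - w₀L²/30 - w₀x³/(6L) = 3·11·8·(8/5)/20 - 11·8²/30 - 11·(8/5)³/(6·8) = -1232/375 kN·m
Load 2 — point force P=8 kN at a=2 m (b=L-a=6):
  M_2 = Pb²(3a+b)x/L³ - Pab²/L²  [x≤a] = 8·6²·(3·2+6)·(8/5)/8³ - 8·2·6²/8² = 9/5 kN·m
Load 3 — applied couple M₀=17 kN·m at a=6 m (b=L-a=2):
  M_3 = R_Ax - M_A  [x≤a] with R_A=153/64, M_A=85/16 = (153/64)·(8/5) - (85/16) = -119/80 kN·m
Load 4 — applied couple M₀=10 kN·m at a=16/5 m (b=L-a=24/5):
  M_4 = R_Ax - M_A  [x≤a] with R_A=9/5, M_A=6/5 = (9/5)·(8/5) - (6/5) = 42/25 kN·m
Superposition: M = Σ M_i = -7757/6000 kN·m ≈ -1.292833 kN·m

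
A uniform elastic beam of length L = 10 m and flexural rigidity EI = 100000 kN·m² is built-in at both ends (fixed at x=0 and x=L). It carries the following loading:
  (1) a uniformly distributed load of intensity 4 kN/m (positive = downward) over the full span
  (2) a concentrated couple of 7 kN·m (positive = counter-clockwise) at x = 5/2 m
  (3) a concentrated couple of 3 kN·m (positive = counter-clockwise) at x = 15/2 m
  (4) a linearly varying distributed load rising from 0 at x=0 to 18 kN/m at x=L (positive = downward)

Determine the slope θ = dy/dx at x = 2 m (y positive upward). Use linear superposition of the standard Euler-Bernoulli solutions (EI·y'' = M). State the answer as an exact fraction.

Load 1 — uniform load w=4 kN/m over full span:
  θ_1 = -wx(L-x)(L-2x)/(12EI) = -4·2·(10-2)·(10-2·2)/(12·100000) = -1/3125 rad
Load 2 — applied couple M₀=7 kN·m at a=5/2 m (b=L-a=15/2):
  θ_2 = (R_Ax²/2 - M_Ax)/EI  [x≤a] with R_A=63/80, M_A=-21/16 = ((63/80)·2²/2 - (-21/16)·2)/100000 = 21/500000 rad
Load 3 — applied couple M₀=3 kN·m at a=15/2 m (b=L-a=5/2):
  θ_3 = (R_Ax²/2 - M_Ax)/EI  [x≤a] with R_A=27/80, M_A=15/16 = ((27/80)·2²/2 - (15/16)·2)/100000 = -3/250000 rad
Load 4 — triangular load w₀=18 kN/m (0→w₀ over full span):
  θ_4 = -w₀(2x(L-x)(L-2x)(x+2L)+x²(L-x)²)/(120LEI) = -18·(2·2·(10-2)·(10-2·2)·(2+2·10)+2²·(10-2)²)/(120·10·100000) = -21/31250 rad
Superposition: θ = Σ θ_i = -481/500000 rad ≈ -0.000962 rad

θ(2) = -481/500000 rad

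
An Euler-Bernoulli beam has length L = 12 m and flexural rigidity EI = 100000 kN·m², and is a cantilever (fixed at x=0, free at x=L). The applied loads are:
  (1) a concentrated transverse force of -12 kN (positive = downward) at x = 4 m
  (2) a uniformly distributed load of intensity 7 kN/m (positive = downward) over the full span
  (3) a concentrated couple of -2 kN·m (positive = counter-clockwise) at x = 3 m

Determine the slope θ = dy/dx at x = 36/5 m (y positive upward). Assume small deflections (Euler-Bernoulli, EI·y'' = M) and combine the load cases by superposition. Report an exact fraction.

θ(36/5) = -112311/6250000 rad

Load 1 — point force P=-12 kN at a=4 m (b=L-a=8):
  θ_1 = -Pa²/(2EI)  [x>a] = -(-12)·4²/(2·100000) = 3/3125 rad
Load 2 — uniform load w=7 kN/m over full span:
  θ_2 = -wx(x²-3Lx+3L²)/(6EI) = -7·(36/5)·((36/5)²-3·12·(36/5)+3·12²)/(6·100000) = -7371/390625 rad
Load 3 — applied couple M₀=-2 kN·m at a=3 m (b=L-a=9):
  θ_3 = M₀a/EI  [x>a] = (-2)·3/100000 = -3/50000 rad
Superposition: θ = Σ θ_i = -112311/6250000 rad ≈ -0.017970 rad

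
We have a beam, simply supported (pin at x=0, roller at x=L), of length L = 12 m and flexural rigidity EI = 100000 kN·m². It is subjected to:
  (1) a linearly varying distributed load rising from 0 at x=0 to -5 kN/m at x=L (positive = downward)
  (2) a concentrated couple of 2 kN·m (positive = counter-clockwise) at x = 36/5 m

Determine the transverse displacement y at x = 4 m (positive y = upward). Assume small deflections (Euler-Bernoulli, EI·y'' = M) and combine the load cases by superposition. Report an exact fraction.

Load 1 — triangular load w₀=-5 kN/m (0→w₀ over full span):
  y_1 = -w₀x(7L⁴-10L²x²+3x⁴)/(360LEI) = -(-5)·4·(7·12⁴-10·12²·4²+3·4⁴)/(360·12·100000) = 32/5625 m
Load 2 — applied couple M₀=2 kN·m at a=36/5 m (b=L-a=24/5):
  y_2 = (M₀x³/(6L)+C₁x)/EI  [x≤a] with C₁=M₀(3b²-L²)/(6L)=-52/25 = (2·4³/(6·12)+(-52/25)·4)/100000 = -46/703125 m
Superposition: y = Σ y_i = 1318/234375 m ≈ 0.005623 m

y(4) = 1318/234375 m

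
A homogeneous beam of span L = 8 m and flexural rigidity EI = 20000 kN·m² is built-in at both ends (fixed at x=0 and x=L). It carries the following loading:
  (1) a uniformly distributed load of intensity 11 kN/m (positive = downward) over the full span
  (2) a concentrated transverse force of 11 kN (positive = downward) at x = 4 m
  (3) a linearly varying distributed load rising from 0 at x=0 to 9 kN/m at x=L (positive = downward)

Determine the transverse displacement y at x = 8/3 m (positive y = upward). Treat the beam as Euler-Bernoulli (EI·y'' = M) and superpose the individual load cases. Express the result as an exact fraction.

Load 1 — uniform load w=11 kN/m over full span:
  y_1 = -wx²(L-x)²/(24EI) = -11·(8/3)²·(8-(8/3))²/(24·20000) = -704/151875 m
Load 2 — point force P=11 kN at a=4 m (b=L-a=4):
  y_2 = -Pb²x²(3aL-(3a+b)x)/(6L³EI)  [x≤a] = -11·4²·(8/3)²·(3·4·8-(3·4+4)·(8/3))/(6·8³·20000) = -11/10125 m
Load 3 — triangular load w₀=9 kN/m (0→w₀ over full span):
  y_3 = -w₀x²(L-x)²(x+2L)/(120LEI) = -9·(8/3)²·(8-(8/3))²·((8/3)+2·8)/(120·8·20000) = -448/253125 m
Superposition: y = Σ y_i = -5689/759375 m ≈ -0.007492 m

y(8/3) = -5689/759375 m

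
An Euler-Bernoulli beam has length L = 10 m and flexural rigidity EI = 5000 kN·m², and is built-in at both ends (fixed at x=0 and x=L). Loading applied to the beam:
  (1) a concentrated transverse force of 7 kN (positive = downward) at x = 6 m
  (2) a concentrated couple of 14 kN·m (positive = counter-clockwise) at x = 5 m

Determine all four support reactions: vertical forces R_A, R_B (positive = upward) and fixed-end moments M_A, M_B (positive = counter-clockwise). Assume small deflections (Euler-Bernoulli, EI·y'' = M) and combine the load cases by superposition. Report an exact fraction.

Load 1 — point force P=7 kN at a=6 m (b=L-a=4):
  R_A = Pb²(3a+b)/L³ = 7·4²·(3·6+4)/10³ = 308/125 kN
  M_A = Pab²/L² = 7·6·4²/10² = 168/25 kN·m
  R_B = Pa²(a+3b)/L³ = 7·6²·(6+3·4)/10³ = 567/125 kN
  M_B = -Pa²b/L² = -7·6²·4/10² = -252/25 kN·m
Load 2 — applied couple M₀=14 kN·m at a=5 m (b=L-a=5):
  R_A = 6M₀ab/L³ = 6·14·5·5/10³ = 21/10 kN
  M_A = M₀b(2a-b)/L² = 14·5·(2·5-5)/10² = 7/2 kN·m
  R_B = -6M₀ab/L³ = -6·14·5·5/10³ = -21/10 kN
  M_B = M₀a(2b-a)/L² = 14·5·(2·5-5)/10² = 7/2 kN·m
Superposition: R_A = 1141/250 kN, M_A = 511/50 kN·m, R_B = 609/250 kN, M_B = -329/50 kN·m

R_A = 1141/250 kN, M_A = 511/50 kN·m, R_B = 609/250 kN, M_B = -329/50 kN·m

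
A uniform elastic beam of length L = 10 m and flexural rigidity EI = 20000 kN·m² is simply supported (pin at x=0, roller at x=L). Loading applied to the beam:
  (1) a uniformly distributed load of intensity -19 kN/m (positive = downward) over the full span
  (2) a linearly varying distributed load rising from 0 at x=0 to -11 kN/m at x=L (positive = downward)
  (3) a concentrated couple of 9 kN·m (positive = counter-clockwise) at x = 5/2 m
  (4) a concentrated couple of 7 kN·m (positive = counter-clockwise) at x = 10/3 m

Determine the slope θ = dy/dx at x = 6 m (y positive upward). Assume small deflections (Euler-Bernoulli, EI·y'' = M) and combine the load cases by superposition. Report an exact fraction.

Load 1 — uniform load w=-19 kN/m over full span:
  θ_1 = -w(L³-6Lx²+4x³)/(24EI) = -(-19)·(10³-6·10·6²+4·6³)/(24·20000) = -703/60000 rad
Load 2 — triangular load w₀=-11 kN/m (0→w₀ over full span):
  θ_2 = -w₀(7L⁴-30L²x²+15x⁴)/(360LEI) = -(-11)·(7·10⁴-30·10²·6²+15·6⁴)/(360·10·20000) = -319/112500 rad
Load 3 — applied couple M₀=9 kN·m at a=5/2 m (b=L-a=15/2):
  θ_3 = (M₀x²/(2L)-M₀(x-a)+C₁)/EI  [x>a] with C₁=M₀(3b²-L²)/(6L)=165/16 = (9·6²/(2·10)-9·(6-(5/2))+(165/16))/20000 = -399/1600000 rad
Load 4 — applied couple M₀=7 kN·m at a=10/3 m (b=L-a=20/3):
  θ_4 = (M₀x²/(2L)-M₀(x-a)+C₁)/EI  [x>a] with C₁=M₀(3b²-L²)/(6L)=35/9 = (7·6²/(2·10)-7·(6-(10/3))+(35/9))/20000 = -49/450000 rad
Superposition: θ = Σ θ_i = -214711/14400000 rad ≈ -0.014910 rad

θ(6) = -214711/14400000 rad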